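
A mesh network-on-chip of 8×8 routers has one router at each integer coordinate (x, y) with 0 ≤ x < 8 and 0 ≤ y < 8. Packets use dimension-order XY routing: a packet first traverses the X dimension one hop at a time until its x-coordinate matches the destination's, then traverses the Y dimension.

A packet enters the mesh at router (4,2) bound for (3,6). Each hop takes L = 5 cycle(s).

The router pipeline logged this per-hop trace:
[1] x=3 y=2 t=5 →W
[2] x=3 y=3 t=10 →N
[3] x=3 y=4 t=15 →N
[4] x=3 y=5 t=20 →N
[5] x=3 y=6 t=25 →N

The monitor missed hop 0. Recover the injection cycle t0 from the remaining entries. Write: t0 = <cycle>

cyc[1] = 5 and cyc[k] = t0 + k·L for every k.
Therefore t0 = 5 − L = 0.

t0 = 0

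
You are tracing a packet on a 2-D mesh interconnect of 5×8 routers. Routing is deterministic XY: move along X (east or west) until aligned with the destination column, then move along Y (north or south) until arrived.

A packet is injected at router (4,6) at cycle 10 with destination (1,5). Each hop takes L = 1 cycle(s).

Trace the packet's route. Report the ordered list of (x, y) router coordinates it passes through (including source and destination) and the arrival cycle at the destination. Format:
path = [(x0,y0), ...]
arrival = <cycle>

path = [(4,6), (3,6), (2,6), (1,6), (1,5)]
arrival = 14

#0 — 4,6 | c10
#1 — 3,6 | c11 | W
#2 — 2,6 | c12 | W
#3 — 1,6 | c13 | W
#4 — 1,5 | c14 | S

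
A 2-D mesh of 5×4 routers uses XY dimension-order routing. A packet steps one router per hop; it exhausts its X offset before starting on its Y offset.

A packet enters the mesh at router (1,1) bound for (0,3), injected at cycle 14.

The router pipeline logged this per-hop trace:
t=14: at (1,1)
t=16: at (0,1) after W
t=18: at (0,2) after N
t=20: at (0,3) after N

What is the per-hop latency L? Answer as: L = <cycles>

cyc[1] − cyc[0] = 16 − 14 = 2.
Each hop adds L, hence L = 2.

L = 2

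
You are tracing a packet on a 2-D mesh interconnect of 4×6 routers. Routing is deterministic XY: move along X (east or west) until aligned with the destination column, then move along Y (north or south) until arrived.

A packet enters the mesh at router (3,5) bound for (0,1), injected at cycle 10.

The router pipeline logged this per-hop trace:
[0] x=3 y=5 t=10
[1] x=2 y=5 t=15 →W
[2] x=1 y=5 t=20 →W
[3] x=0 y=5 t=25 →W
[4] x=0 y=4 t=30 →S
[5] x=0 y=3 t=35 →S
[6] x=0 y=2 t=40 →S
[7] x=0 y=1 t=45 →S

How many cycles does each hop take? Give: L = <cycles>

From hop 0 (10) to hop 1 (15): +5 cycles.
Each hop adds L, hence L = 5.

L = 5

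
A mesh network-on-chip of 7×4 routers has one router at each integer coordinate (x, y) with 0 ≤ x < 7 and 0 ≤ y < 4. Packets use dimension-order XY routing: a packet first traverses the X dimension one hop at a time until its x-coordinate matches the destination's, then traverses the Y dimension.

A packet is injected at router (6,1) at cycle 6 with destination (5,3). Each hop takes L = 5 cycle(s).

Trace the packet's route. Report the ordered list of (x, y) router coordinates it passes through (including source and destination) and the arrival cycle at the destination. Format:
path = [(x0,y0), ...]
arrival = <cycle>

src (6,1)  cyc=6
W→(5,1)  cyc=11
N→(5,2)  cyc=16
N→(5,3)  cyc=21

path = [(6,1), (5,1), (5,2), (5,3)]
arrival = 21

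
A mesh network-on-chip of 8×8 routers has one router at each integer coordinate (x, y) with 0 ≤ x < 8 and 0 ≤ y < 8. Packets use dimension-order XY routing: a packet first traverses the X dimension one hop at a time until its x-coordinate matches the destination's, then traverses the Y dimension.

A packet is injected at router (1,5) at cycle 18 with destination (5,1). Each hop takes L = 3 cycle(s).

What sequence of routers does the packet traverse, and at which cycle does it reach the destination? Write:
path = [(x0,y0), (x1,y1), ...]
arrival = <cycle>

path = [(1,5), (2,5), (3,5), (4,5), (5,5), (5,4), (5,3), (5,2), (5,1)]
arrival = 42

t=18: at (1,5)
t=21: at (2,5) after E
t=24: at (3,5) after E
t=27: at (4,5) after E
t=30: at (5,5) after E
t=33: at (5,4) after S
t=36: at (5,3) after S
t=39: at (5,2) after S
t=42: at (5,1) after S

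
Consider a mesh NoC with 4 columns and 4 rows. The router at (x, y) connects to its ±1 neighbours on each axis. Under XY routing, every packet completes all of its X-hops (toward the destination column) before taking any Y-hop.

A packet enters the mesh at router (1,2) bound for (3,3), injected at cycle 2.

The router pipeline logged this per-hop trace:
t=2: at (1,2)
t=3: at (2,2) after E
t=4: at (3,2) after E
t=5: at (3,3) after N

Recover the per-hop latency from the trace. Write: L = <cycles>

From hop 0 (2) to hop 1 (3): +1 cycles.
One hop costs L cycles, so L = 1.

L = 1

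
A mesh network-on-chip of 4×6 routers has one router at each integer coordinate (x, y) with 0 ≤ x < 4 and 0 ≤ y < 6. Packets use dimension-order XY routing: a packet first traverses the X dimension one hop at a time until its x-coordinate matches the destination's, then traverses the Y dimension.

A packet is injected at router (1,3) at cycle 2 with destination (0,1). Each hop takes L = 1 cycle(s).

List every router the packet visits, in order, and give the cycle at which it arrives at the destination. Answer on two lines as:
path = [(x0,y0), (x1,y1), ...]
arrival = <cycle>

#0 — 1,3 | c2
#1 — 0,3 | c3 | W
#2 — 0,2 | c4 | S
#3 — 0,1 | c5 | S

path = [(1,3), (0,3), (0,2), (0,1)]
arrival = 5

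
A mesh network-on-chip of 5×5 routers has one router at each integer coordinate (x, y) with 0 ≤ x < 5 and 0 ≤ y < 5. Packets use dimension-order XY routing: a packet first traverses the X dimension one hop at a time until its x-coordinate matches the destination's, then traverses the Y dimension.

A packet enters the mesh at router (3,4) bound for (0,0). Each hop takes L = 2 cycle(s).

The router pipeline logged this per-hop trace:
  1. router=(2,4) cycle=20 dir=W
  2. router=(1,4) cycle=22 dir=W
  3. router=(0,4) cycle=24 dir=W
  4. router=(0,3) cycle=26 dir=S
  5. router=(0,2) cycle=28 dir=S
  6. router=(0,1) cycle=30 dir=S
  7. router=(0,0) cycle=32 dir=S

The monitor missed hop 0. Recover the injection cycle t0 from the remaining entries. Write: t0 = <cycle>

The first recorded entry is hop 1 at cycle 20.
So t0 = 20 − 1·2 = 18.

t0 = 18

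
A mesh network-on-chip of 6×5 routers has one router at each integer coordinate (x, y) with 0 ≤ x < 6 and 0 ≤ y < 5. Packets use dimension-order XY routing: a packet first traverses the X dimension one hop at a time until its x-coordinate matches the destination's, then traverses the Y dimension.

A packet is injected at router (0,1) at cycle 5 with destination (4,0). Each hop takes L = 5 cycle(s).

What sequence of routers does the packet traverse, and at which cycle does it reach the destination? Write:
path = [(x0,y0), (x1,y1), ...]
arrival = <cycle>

#0 — 0,1 | c5
#1 — 1,1 | c10 | E
#2 — 2,1 | c15 | E
#3 — 3,1 | c20 | E
#4 — 4,1 | c25 | E
#5 — 4,0 | c30 | S

path = [(0,1), (1,1), (2,1), (3,1), (4,1), (4,0)]
arrival = 30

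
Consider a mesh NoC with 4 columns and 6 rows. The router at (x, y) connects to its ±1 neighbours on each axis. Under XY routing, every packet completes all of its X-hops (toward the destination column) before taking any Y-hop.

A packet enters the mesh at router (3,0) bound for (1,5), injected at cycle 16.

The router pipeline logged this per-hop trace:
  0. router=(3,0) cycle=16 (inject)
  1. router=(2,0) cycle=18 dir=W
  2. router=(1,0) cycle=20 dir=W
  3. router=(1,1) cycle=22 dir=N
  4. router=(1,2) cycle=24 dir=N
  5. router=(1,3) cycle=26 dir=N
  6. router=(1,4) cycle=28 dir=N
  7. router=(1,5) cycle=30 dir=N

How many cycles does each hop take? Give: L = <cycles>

L = 2

cyc[1] − cyc[0] = 18 − 16 = 2.
One hop costs L cycles, so L = 2.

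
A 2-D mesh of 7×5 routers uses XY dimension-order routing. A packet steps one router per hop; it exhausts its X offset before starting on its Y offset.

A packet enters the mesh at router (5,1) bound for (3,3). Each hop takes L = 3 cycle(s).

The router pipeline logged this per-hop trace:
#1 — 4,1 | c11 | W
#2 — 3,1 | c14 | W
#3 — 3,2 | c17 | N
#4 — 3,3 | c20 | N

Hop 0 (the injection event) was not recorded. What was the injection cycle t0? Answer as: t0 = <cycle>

t0 = 8

Hop 1 reached at cycle 11; hop k is at t0 + k·L.
So t0 = 11 − 1·3 = 8.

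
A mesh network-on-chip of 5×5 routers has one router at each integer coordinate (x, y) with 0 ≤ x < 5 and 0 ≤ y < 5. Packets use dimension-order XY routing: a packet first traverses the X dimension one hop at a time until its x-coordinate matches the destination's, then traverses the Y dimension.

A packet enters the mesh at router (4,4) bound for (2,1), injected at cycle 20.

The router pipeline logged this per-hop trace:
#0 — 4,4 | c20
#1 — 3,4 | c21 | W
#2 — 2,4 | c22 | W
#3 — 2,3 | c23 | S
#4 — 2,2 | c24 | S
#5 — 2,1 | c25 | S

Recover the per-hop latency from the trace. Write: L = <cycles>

Δcyc across hop 0→1: 21 − 20 = 1.
That increment is L by definition: L = 1.

L = 1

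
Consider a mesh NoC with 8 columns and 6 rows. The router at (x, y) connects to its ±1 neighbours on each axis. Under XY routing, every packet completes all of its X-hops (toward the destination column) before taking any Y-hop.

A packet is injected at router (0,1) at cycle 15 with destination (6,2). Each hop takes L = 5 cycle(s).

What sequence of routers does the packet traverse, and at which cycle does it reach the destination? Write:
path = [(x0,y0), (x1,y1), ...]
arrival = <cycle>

path = [(0,1), (1,1), (2,1), (3,1), (4,1), (5,1), (6,1), (6,2)]
arrival = 50

t=15: at (0,1)
t=20: at (1,1) after E
t=25: at (2,1) after E
t=30: at (3,1) after E
t=35: at (4,1) after E
t=40: at (5,1) after E
t=45: at (6,1) after E
t=50: at (6,2) after N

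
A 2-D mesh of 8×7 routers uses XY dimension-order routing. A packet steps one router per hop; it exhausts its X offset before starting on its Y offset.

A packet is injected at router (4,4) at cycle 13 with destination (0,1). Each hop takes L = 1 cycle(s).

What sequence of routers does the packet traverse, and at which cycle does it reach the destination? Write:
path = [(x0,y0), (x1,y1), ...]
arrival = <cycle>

[0] x=4 y=4 t=13
[1] x=3 y=4 t=14 →W
[2] x=2 y=4 t=15 →W
[3] x=1 y=4 t=16 →W
[4] x=0 y=4 t=17 →W
[5] x=0 y=3 t=18 →S
[6] x=0 y=2 t=19 →S
[7] x=0 y=1 t=20 →S

path = [(4,4), (3,4), (2,4), (1,4), (0,4), (0,3), (0,2), (0,1)]
arrival = 20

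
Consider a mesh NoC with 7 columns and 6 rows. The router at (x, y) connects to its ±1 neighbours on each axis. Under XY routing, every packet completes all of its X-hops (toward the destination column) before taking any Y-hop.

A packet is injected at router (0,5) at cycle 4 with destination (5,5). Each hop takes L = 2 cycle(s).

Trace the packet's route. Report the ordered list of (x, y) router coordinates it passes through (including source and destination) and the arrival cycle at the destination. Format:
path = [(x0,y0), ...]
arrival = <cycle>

path = [(0,5), (1,5), (2,5), (3,5), (4,5), (5,5)]
arrival = 14

hop 0: (0,5) @ cyc 4
hop 1: (1,5) @ cyc 6  [E]
hop 2: (2,5) @ cyc 8  [E]
hop 3: (3,5) @ cyc 10  [E]
hop 4: (4,5) @ cyc 12  [E]
hop 5: (5,5) @ cyc 14  [E]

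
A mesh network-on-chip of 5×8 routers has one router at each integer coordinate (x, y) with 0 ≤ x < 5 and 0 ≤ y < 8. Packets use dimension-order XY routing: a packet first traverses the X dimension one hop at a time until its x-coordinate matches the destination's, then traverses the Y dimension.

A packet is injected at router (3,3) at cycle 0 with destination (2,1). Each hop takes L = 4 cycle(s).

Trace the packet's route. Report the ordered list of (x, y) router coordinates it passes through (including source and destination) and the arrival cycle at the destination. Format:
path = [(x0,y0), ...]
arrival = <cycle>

path = [(3,3), (2,3), (2,2), (2,1)]
arrival = 12

src (3,3)  cyc=0
W→(2,3)  cyc=4
S→(2,2)  cyc=8
S→(2,1)  cyc=12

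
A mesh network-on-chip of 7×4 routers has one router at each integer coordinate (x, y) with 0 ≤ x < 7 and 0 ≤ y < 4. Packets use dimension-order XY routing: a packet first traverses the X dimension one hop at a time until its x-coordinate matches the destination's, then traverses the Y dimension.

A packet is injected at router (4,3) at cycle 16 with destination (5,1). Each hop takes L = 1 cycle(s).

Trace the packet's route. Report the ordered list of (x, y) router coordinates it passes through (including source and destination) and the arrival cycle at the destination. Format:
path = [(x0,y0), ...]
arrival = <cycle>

path = [(4,3), (5,3), (5,2), (5,1)]
arrival = 19

t=16: at (4,3)
t=17: at (5,3) after E
t=18: at (5,2) after S
t=19: at (5,1) after S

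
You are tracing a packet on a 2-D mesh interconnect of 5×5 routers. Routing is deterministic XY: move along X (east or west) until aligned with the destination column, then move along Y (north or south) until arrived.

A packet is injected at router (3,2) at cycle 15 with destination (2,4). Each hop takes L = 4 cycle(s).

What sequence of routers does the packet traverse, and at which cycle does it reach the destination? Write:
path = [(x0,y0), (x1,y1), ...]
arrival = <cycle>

  0. router=(3,2) cycle=15 (inject)
  1. router=(2,2) cycle=19 dir=W
  2. router=(2,3) cycle=23 dir=N
  3. router=(2,4) cycle=27 dir=N

path = [(3,2), (2,2), (2,3), (2,4)]
arrival = 27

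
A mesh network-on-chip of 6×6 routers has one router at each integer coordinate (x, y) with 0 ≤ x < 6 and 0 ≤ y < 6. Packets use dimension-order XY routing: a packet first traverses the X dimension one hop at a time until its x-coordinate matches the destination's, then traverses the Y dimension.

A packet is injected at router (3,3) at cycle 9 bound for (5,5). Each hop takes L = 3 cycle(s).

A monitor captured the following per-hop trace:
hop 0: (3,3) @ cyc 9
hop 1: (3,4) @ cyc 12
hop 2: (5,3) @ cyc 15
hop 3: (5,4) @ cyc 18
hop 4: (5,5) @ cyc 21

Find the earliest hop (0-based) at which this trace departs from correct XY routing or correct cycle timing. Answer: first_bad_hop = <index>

check 1→ d=(0,1) cyc+3: BAD: Y-move but x=3≠5

first_bad_hop = 1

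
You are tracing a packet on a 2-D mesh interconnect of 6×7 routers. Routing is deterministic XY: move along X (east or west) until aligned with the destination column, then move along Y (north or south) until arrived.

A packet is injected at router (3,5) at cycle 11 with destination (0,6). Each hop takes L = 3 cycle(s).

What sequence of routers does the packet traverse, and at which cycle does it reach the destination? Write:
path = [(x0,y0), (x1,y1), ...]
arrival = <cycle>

#0 — 3,5 | c11
#1 — 2,5 | c14 | W
#2 — 1,5 | c17 | W
#3 — 0,5 | c20 | W
#4 — 0,6 | c23 | N

path = [(3,5), (2,5), (1,5), (0,5), (0,6)]
arrival = 23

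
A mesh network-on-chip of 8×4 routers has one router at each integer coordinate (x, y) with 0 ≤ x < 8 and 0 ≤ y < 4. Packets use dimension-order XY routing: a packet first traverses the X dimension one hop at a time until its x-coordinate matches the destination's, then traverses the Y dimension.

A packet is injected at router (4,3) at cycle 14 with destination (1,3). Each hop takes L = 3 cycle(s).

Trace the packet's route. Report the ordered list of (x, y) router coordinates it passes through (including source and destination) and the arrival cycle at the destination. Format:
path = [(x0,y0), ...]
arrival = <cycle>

path = [(4,3), (3,3), (2,3), (1,3)]
arrival = 23

[0] x=4 y=3 t=14
[1] x=3 y=3 t=17 →W
[2] x=2 y=3 t=20 →W
[3] x=1 y=3 t=23 →W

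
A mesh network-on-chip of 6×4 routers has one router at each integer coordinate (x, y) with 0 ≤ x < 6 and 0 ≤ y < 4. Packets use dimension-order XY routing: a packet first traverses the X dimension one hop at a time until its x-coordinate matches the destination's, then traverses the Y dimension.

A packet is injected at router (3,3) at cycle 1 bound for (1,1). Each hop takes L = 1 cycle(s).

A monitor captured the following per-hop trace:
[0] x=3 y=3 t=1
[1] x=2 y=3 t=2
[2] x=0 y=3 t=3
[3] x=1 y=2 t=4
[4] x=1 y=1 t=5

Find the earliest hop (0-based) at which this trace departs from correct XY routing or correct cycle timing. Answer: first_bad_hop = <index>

hop 1: step (-1,+0), +1 cyc — ok
hop 2: step (-2,+0), +1 cyc — BAD: non-unit step

first_bad_hop = 2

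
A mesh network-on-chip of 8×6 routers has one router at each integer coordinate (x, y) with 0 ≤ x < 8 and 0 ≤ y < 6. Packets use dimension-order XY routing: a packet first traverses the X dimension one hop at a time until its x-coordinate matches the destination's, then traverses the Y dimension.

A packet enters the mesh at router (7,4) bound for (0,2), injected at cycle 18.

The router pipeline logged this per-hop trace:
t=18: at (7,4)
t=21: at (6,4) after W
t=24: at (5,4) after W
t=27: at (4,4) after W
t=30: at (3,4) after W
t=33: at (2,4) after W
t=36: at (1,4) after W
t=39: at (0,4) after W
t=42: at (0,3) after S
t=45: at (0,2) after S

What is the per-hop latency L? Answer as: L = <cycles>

L = 3

From hop 0 (18) to hop 1 (21): +3 cycles.
Per-hop latency L = Δcyc = 3.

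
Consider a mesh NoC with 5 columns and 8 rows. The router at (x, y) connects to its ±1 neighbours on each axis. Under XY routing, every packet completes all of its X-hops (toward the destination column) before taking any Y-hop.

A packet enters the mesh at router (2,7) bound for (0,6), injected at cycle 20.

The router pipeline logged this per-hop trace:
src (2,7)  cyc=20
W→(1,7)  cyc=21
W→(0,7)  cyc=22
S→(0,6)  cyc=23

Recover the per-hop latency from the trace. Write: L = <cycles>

L = 1

Δcyc across hop 0→1: 21 − 20 = 1.
One hop costs L cycles, so L = 1.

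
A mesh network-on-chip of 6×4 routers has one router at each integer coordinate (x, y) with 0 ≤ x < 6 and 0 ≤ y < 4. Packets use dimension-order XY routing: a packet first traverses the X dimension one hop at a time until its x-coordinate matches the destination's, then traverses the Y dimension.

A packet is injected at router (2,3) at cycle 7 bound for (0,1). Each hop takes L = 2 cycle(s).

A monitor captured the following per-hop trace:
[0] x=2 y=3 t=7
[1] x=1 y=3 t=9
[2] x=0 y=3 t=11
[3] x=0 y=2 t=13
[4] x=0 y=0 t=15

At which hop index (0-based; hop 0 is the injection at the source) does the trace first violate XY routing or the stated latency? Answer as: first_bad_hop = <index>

first_bad_hop = 4

[1] (-1,+0) / 2c ⇒ ok
[2] (-1,+0) / 2c ⇒ ok
[3] (+0,-1) / 2c ⇒ ok
[4] (+0,-2) / 2c ⇒ BAD: non-unit step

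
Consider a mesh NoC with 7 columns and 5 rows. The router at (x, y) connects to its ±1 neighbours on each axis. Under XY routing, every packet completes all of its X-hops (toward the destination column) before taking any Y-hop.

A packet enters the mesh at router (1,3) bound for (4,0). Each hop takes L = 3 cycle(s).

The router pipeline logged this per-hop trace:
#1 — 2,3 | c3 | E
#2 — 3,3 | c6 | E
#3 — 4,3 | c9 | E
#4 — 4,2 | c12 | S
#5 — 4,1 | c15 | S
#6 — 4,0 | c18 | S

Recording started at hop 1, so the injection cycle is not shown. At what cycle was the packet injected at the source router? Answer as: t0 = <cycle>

t0 = 0

The first recorded entry is hop 1 at cycle 3.
Therefore t0 = 3 − L = 0.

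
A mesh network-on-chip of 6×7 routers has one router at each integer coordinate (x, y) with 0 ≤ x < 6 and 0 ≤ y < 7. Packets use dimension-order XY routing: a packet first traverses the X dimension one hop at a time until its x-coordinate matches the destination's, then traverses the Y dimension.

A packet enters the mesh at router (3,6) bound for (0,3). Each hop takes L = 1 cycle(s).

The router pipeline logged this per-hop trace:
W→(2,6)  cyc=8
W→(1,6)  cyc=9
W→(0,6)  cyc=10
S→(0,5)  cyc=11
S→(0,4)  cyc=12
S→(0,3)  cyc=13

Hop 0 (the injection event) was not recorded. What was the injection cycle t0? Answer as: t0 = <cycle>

Hop 1 reached at cycle 8; hop k is at t0 + k·L.
So t0 = 8 − 1·1 = 7.

t0 = 7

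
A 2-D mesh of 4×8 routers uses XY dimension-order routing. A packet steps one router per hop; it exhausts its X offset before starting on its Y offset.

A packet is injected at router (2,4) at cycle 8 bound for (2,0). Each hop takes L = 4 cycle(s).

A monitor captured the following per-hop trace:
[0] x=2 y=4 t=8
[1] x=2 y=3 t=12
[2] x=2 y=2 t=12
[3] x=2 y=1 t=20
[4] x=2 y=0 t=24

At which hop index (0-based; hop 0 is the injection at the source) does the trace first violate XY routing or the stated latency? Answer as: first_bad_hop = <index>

first_bad_hop = 2

[1] (+0,-1) / 4c ⇒ ok
[2] (+0,-1) / 0c ⇒ BAD: Δcyc=0≠L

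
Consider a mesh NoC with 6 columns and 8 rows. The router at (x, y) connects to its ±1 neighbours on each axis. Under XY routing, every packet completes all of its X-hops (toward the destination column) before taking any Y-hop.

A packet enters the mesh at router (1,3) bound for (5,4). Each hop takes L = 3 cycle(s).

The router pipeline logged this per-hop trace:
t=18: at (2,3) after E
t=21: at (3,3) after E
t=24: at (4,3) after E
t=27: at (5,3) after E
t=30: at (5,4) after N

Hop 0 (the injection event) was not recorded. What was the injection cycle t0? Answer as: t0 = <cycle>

t0 = 15

The first recorded entry is hop 1 at cycle 18.
So t0 = 18 − 1·3 = 15.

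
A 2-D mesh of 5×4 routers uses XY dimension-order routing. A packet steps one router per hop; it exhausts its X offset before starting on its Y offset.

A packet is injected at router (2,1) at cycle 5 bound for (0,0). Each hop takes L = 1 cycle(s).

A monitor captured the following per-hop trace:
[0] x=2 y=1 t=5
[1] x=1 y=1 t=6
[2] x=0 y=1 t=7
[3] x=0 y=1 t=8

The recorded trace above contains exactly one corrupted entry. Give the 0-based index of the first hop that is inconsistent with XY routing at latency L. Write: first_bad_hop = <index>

first_bad_hop = 3

hop 1: step (-1,+0), +1 cyc — ok
hop 2: step (-1,+0), +1 cyc — ok
hop 3: step (+0,+0), +1 cyc — BAD: non-unit step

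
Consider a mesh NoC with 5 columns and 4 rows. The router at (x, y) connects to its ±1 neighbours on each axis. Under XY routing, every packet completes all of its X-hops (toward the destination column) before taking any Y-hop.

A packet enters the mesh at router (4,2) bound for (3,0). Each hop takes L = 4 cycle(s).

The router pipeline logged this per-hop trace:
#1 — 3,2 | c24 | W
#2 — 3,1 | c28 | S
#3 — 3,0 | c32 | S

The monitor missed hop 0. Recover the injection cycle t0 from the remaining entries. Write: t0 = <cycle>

t0 = 20

Hop 1 reached at cycle 24; hop k is at t0 + k·L.
Therefore t0 = 24 − L = 20.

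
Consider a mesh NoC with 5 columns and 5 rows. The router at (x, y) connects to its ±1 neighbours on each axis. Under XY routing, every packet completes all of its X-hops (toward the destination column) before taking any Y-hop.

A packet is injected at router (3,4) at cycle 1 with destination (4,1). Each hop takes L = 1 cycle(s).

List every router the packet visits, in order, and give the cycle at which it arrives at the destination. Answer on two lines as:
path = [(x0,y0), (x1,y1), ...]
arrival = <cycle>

path = [(3,4), (4,4), (4,3), (4,2), (4,1)]
arrival = 5

src (3,4)  cyc=1
E→(4,4)  cyc=2
S→(4,3)  cyc=3
S→(4,2)  cyc=4
S→(4,1)  cyc=5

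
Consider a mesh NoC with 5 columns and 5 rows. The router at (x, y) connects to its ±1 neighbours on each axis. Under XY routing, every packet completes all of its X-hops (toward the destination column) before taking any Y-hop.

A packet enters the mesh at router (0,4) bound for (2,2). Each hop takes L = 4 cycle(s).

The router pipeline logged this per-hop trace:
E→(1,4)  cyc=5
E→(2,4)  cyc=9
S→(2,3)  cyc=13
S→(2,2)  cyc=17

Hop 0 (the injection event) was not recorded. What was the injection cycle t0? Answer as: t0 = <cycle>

t0 = 1

The first recorded entry is hop 1 at cycle 5.
t0 = cyc[1] − L = 5 − 4 = 1.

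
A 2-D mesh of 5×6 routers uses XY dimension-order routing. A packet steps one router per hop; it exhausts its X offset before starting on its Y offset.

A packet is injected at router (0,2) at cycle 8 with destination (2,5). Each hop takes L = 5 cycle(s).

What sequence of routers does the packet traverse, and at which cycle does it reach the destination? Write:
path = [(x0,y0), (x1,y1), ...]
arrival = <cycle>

path = [(0,2), (1,2), (2,2), (2,3), (2,4), (2,5)]
arrival = 33

src (0,2)  cyc=8
E→(1,2)  cyc=13
E→(2,2)  cyc=18
N→(2,3)  cyc=23
N→(2,4)  cyc=28
N→(2,5)  cyc=33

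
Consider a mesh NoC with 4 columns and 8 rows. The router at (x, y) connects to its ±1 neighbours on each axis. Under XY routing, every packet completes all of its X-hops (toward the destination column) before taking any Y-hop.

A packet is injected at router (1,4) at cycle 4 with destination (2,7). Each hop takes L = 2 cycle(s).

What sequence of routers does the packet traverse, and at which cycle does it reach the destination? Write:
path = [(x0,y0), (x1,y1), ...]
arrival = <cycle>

path = [(1,4), (2,4), (2,5), (2,6), (2,7)]
arrival = 12

t=4: at (1,4)
t=6: at (2,4) after E
t=8: at (2,5) after N
t=10: at (2,6) after N
t=12: at (2,7) after N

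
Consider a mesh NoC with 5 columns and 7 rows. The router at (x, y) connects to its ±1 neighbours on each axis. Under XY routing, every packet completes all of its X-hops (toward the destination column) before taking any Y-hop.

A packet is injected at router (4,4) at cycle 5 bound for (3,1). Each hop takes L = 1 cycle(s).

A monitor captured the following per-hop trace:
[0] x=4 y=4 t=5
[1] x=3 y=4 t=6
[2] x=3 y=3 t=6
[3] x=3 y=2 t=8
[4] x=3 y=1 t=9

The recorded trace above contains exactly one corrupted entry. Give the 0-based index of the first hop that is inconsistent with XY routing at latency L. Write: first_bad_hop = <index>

first_bad_hop = 2

hop 1: step (-1,+0), +1 cyc — ok
hop 2: step (+0,-1), +0 cyc — BAD: Δcyc=0≠L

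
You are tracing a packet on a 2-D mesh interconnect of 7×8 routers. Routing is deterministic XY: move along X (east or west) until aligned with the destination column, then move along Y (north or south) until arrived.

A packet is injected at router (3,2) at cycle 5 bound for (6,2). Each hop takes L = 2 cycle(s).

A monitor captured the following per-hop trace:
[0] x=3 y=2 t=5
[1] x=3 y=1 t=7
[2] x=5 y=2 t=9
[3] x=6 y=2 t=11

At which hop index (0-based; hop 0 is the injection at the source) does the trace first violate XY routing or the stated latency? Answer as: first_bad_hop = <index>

check 1→ d=(0,-1) cyc+2: BAD: Y-move but x=3≠6

first_bad_hop = 1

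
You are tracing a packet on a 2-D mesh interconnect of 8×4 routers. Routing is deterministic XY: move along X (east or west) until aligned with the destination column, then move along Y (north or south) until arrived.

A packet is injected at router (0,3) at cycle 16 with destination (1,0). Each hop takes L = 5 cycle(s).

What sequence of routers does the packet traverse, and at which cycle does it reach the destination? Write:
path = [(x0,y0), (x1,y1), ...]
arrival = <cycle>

[0] x=0 y=3 t=16
[1] x=1 y=3 t=21 →E
[2] x=1 y=2 t=26 →S
[3] x=1 y=1 t=31 →S
[4] x=1 y=0 t=36 →S

path = [(0,3), (1,3), (1,2), (1,1), (1,0)]
arrival = 36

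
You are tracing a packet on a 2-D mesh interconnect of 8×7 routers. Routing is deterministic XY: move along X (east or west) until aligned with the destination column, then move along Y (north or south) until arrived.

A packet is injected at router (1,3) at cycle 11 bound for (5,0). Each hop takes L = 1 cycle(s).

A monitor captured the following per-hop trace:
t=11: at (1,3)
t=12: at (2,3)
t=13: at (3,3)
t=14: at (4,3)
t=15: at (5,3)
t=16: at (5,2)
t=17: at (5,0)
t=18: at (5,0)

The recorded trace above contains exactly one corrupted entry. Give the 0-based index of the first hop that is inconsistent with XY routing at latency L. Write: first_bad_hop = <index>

check 1→ d=(1,0) cyc+1: ok
check 2→ d=(1,0) cyc+1: ok
check 3→ d=(1,0) cyc+1: ok
check 4→ d=(1,0) cyc+1: ok
check 5→ d=(0,-1) cyc+1: ok
check 6→ d=(0,-2) cyc+1: BAD: non-unit step

first_bad_hop = 6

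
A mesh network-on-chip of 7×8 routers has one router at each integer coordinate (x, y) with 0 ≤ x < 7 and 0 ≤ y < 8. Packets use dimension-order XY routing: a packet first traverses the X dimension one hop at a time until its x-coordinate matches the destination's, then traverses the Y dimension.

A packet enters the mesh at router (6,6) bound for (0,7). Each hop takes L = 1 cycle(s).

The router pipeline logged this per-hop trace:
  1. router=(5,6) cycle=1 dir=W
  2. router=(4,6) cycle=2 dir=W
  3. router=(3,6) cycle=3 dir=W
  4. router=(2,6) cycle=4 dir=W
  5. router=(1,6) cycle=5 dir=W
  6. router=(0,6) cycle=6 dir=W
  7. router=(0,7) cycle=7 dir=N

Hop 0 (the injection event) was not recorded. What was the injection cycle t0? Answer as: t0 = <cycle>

t0 = 0

At hop 1 the cycle is 1; in general cyc_k = t0 + kL.
Subtract one hop: t0 = 1 − 1 = 0.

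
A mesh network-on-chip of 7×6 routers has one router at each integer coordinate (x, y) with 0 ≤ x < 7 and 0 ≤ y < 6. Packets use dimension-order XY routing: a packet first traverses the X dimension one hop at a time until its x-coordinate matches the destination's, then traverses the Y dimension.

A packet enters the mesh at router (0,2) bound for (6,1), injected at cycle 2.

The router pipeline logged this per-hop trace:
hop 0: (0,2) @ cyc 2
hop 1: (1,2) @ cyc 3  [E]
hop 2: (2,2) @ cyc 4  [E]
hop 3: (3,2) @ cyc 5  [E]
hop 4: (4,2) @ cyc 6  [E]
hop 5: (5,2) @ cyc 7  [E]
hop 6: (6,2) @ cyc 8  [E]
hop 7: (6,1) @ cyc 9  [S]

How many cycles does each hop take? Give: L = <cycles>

cyc[1] − cyc[0] = 3 − 2 = 1.
Each hop adds L, hence L = 1.

L = 1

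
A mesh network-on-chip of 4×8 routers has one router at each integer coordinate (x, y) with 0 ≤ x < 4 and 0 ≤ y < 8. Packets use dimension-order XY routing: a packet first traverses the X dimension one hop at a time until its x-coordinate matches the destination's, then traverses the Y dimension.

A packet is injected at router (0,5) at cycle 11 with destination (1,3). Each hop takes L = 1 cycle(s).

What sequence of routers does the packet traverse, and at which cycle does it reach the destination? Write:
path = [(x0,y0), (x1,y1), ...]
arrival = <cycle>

path = [(0,5), (1,5), (1,4), (1,3)]
arrival = 14

t=11: at (0,5)
t=12: at (1,5) after E
t=13: at (1,4) after S
t=14: at (1,3) after S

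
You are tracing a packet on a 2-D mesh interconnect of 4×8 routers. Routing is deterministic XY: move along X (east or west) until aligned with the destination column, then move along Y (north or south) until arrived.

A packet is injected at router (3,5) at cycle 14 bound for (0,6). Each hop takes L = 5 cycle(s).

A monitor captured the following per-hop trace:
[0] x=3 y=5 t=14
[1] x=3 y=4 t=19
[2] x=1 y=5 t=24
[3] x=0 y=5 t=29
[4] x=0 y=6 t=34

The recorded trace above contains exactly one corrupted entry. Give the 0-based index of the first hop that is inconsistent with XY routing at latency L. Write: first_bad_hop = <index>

[1] (+0,-1) / 5c ⇒ BAD: Y-move but x=3≠0

first_bad_hop = 1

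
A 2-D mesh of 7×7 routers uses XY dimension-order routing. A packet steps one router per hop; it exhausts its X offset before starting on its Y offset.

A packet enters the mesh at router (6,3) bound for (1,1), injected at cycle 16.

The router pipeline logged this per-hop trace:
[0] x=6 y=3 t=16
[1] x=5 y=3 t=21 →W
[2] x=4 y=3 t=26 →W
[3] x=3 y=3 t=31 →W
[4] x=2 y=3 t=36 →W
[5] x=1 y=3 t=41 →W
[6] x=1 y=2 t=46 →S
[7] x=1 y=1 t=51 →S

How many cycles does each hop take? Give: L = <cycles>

From hop 0 (16) to hop 1 (21): +5 cycles.
One hop costs L cycles, so L = 5.

L = 5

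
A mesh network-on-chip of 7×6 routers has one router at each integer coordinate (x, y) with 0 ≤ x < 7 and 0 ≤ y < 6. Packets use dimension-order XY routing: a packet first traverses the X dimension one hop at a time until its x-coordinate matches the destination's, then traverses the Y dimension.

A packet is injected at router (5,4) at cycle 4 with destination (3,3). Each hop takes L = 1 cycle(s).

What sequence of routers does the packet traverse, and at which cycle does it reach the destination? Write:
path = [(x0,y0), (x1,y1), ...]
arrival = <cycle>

path = [(5,4), (4,4), (3,4), (3,3)]
arrival = 7

src (5,4)  cyc=4
W→(4,4)  cyc=5
W→(3,4)  cyc=6
S→(3,3)  cyc=7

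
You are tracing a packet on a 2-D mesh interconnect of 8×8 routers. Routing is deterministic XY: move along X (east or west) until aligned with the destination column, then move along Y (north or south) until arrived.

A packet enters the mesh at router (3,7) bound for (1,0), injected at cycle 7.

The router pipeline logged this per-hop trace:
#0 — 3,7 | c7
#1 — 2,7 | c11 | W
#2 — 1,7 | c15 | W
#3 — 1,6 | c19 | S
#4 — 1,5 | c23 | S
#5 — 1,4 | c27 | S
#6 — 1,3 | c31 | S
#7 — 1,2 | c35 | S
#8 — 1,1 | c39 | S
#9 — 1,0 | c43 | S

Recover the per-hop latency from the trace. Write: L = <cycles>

L = 4

Between hops 0 and 1 the cycle counter advances 11 − 7 = 4.
One hop costs L cycles, so L = 4.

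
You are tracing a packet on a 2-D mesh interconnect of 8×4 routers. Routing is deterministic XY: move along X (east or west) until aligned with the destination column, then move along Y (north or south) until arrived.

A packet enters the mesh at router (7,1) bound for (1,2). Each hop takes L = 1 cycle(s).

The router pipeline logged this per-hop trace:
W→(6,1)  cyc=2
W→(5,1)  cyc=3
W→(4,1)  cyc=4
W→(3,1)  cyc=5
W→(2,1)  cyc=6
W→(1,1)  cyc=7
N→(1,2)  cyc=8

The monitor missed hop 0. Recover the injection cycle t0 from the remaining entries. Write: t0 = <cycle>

t0 = 1

cyc[1] = 2 and cyc[k] = t0 + k·L for every k.
Subtract one hop: t0 = 2 − 1 = 1.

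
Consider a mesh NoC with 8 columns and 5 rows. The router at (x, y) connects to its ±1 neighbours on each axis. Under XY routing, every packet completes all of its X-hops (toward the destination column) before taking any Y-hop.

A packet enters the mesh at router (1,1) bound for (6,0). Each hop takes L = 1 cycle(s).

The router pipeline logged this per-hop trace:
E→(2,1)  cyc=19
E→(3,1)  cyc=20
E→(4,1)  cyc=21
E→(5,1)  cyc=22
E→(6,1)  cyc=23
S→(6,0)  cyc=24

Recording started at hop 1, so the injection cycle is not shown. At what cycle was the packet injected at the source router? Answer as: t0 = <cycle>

Hop 1 reached at cycle 19; hop k is at t0 + k·L.
Therefore t0 = 19 − L = 18.

t0 = 18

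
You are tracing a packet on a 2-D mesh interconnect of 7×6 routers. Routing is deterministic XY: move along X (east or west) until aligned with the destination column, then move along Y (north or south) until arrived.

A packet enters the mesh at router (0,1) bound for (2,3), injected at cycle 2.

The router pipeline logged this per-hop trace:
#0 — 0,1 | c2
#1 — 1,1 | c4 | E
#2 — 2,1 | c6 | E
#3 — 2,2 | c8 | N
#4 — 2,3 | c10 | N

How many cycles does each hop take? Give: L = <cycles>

From hop 0 (2) to hop 1 (4): +2 cycles.
One hop costs L cycles, so L = 2.

L = 2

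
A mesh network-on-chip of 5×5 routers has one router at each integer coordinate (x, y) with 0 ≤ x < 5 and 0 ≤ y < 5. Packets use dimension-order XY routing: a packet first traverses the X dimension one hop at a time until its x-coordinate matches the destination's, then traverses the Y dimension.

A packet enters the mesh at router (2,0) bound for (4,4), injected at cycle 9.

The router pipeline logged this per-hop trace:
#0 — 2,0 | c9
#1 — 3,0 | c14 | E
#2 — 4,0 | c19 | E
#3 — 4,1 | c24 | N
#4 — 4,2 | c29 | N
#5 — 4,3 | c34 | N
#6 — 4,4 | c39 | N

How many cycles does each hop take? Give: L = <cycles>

From hop 0 (9) to hop 1 (14): +5 cycles.
One hop costs L cycles, so L = 5.

L = 5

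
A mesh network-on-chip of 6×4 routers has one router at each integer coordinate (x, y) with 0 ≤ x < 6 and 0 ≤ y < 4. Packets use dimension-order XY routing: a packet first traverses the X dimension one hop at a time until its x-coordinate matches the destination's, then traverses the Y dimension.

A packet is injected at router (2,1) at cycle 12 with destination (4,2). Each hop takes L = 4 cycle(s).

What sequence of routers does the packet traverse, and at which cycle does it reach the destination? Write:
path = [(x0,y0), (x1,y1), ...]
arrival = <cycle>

path = [(2,1), (3,1), (4,1), (4,2)]
arrival = 24

  0. router=(2,1) cycle=12 (inject)
  1. router=(3,1) cycle=16 dir=E
  2. router=(4,1) cycle=20 dir=E
  3. router=(4,2) cycle=24 dir=N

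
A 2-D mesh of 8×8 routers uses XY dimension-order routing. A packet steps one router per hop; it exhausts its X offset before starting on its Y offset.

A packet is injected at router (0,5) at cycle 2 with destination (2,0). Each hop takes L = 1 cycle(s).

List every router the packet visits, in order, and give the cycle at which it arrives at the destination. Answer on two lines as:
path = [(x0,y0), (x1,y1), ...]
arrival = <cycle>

path = [(0,5), (1,5), (2,5), (2,4), (2,3), (2,2), (2,1), (2,0)]
arrival = 9

  0. router=(0,5) cycle=2 (inject)
  1. router=(1,5) cycle=3 dir=E
  2. router=(2,5) cycle=4 dir=E
  3. router=(2,4) cycle=5 dir=S
  4. router=(2,3) cycle=6 dir=S
  5. router=(2,2) cycle=7 dir=S
  6. router=(2,1) cycle=8 dir=S
  7. router=(2,0) cycle=9 dir=S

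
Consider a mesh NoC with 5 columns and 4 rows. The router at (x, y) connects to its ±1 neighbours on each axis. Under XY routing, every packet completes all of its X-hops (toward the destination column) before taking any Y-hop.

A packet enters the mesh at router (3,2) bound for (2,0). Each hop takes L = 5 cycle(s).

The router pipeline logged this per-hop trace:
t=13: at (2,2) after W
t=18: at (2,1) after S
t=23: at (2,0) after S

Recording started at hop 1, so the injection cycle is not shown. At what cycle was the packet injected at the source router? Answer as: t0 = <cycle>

t0 = 8

cyc[1] = 13 and cyc[k] = t0 + k·L for every k.
Therefore t0 = 13 − L = 8.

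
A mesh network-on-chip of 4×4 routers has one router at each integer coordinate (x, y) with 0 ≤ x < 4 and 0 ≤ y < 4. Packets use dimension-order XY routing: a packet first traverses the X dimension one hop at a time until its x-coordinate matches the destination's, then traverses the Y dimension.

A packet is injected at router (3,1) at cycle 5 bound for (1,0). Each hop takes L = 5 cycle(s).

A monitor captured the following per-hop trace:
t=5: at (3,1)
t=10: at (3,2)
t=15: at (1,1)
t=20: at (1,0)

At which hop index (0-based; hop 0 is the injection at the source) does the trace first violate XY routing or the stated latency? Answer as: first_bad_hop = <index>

[1] (+0,+1) / 5c ⇒ BAD: Y-move but x=3≠1

first_bad_hop = 1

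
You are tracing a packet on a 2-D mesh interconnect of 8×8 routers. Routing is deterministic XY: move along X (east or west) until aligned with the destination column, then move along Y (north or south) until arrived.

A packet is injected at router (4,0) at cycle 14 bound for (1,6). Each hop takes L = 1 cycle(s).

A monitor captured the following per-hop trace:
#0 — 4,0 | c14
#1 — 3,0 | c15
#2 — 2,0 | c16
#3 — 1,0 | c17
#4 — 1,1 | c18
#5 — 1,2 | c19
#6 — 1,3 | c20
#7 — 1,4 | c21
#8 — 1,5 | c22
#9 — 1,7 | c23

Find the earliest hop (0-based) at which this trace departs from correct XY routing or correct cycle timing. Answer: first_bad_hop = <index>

hop 1: step (-1,+0), +1 cyc — ok
hop 2: step (-1,+0), +1 cyc — ok
hop 3: step (-1,+0), +1 cyc — ok
hop 4: step (+0,+1), +1 cyc — ok
hop 5: step (+0,+1), +1 cyc — ok
hop 6: step (+0,+1), +1 cyc — ok
hop 7: step (+0,+1), +1 cyc — ok
hop 8: step (+0,+1), +1 cyc — ok
hop 9: step (+0,+2), +1 cyc — BAD: non-unit step

first_bad_hop = 9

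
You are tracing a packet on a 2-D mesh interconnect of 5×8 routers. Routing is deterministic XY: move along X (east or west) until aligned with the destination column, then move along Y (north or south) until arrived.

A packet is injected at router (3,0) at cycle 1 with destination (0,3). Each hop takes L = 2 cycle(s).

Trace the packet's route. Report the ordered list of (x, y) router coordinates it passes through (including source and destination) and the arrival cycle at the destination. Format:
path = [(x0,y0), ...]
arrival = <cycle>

path = [(3,0), (2,0), (1,0), (0,0), (0,1), (0,2), (0,3)]
arrival = 13

t=1: at (3,0)
t=3: at (2,0) after W
t=5: at (1,0) after W
t=7: at (0,0) after W
t=9: at (0,1) after N
t=11: at (0,2) after N
t=13: at (0,3) after N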